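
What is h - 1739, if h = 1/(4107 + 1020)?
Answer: -8915852/5127 ≈ -1739.0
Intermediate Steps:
h = 1/5127 ≈ 0.00019505
h - 1739 = 1/5127 - 1739 = -8915852/5127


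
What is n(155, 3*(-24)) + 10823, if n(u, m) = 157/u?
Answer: 1677722/155 ≈ 10824.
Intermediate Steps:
n(155, 3*(-24)) + 10823 = 157/155 + 10823 = 1677722/155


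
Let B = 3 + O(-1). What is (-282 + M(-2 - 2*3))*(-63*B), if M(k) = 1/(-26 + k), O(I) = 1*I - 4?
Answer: -604107/17 ≈ -35536.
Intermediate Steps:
O(I) = -4 + I (O(I) = I - 4 = -4 + I)
B = -2 (B = 3 + (-4 - 1) = 3 - 5 = -2)
(-282 + M(-2 - 2*3))*(-63*B) = (-282 + 1/(-26 + (-2 - 2*3)))*(-63*(-2)) = (-282 + 1/(-26 + (-2 - 6)))*126 = (-282 + 1/(-26 - 8))*126 = (-282 + 1/(-34))*126 = (-282 - 1/34)*126 = -9589/34*126 = -604107/17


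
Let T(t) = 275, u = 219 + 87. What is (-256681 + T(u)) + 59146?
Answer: -197260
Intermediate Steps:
u = 306
(-256681 + T(u)) + 59146 = (-256681 + 275) + 59146 = -256406 + 59146 = -197260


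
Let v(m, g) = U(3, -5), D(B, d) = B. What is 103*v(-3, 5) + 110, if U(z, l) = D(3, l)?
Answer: 419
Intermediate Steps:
U(z, l) = 3
v(m, g) = 3
103*v(-3, 5) + 110 = 103*3 + 110 = 309 + 110 = 419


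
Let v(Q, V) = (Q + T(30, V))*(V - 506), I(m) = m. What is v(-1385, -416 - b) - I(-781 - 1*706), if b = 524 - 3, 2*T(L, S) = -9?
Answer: 4013071/2 ≈ 2.0065e+6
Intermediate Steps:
T(L, S) = -9/2 (T(L, S) = (1/2)*(-9) = -9/2)
b = 521
v(Q, V) = (-506 + V)*(-9/2 + Q) (v(Q, V) = (Q - 9/2)*(V - 506) = (-9/2 + Q)*(-506 + V) = (-506 + V)*(-9/2 + Q))
v(-1385, -416 - b) - I(-781 - 1*706) = (2277 - 506*(-1385) - 9*(-416 - 1*521)/2 - 1385*(-416 - 1*521)) - (-781 - 1*706) = (2277 + 700810 - 9*(-416 - 521)/2 - 1385*(-416 - 521)) - (-781 - 706) = (2277 + 700810 - 9/2*(-937) - 1385*(-937)) - 1*(-1487) = (2277 + 700810 + 8433/2 + 1297745) + 1487 = 4010097/2 + 1487 = 4013071/2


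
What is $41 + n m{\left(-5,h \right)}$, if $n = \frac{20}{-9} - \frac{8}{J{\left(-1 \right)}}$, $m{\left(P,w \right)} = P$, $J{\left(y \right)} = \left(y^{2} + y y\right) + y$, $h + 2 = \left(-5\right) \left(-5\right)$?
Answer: $\frac{829}{9} \approx 92.111$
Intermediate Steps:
$h = 23$ ($h = -2 - -25 = -2 + 25 = 23$)
$J{\left(y \right)} = y + 2 y^{2}$ ($J{\left(y \right)} = \left(y^{2} + y^{2}\right) + y = 2 y^{2} + y = y + 2 y^{2}$)
$n = - \frac{92}{9}$ ($n = \frac{20}{-9} - \frac{8}{\left(-1\right) \left(1 + 2 \left(-1\right)\right)} = 20 \left(- \frac{1}{9}\right) - \frac{8}{\left(-1\right) \left(1 - 2\right)} = - \frac{20}{9} - \frac{8}{\left(-1\right) \left(-1\right)} = - \frac{20}{9} - \frac{8}{1} = - \frac{20}{9} - 8 = - \frac{92}{9} \approx -10.222$)
$41 + n m{\left(-5,h \right)} = 41 - - \frac{460}{9} = 41 + \frac{460}{9} = \frac{829}{9}$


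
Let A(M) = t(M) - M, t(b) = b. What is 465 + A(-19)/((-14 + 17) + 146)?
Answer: 465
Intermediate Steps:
A(M) = 0 (A(M) = M - M = 0)
465 + A(-19)/((-14 + 17) + 146) = 465 + 0/((-14 + 17) + 146) = 465 + 0/(3 + 146) = 465 + 0/149 = 465 + 0*(1/149) = 465 + 0 = 465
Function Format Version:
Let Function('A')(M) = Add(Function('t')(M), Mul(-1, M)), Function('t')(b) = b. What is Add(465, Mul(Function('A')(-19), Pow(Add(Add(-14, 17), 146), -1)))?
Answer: 465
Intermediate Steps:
Function('A')(M) = 0 (Function('A')(M) = Add(M, Mul(-1, M)) = 0)
Add(465, Mul(Function('A')(-19), Pow(Add(Add(-14, 17), 146), -1))) = Add(465, Mul(0, Pow(Add(Add(-14, 17), 146), -1))) = Add(465, Mul(0, Pow(Add(3, 146), -1))) = Add(465, Mul(0, Pow(149, -1))) = Add(465, Mul(0, Rational(1, 149))) = Add(465, 0) = 465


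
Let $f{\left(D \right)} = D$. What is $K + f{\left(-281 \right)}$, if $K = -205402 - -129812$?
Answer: $-75871$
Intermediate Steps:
$K = -75590$ ($K = -205402 + 129812 = -75590$)
$K + f{\left(-281 \right)} = -75590 - 281 = -75871$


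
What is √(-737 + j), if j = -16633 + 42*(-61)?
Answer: 2*I*√4983 ≈ 141.18*I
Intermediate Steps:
j = -19195 (j = -16633 - 2562 = -19195)
√(-737 + j) = √(-737 - 19195) = √(-19932) = 2*I*√4983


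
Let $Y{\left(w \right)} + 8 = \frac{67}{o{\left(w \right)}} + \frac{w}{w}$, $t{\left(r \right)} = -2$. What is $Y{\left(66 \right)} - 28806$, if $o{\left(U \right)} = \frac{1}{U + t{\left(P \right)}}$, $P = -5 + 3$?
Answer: $-24525$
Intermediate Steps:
$P = -2$
$o{\left(U \right)} = \frac{1}{-2 + U}$ ($o{\left(U \right)} = \frac{1}{U - 2} = \frac{1}{-2 + U}$)
$Y{\left(w \right)} = -141 + 67 w$ ($Y{\left(w \right)} = -8 + \left(\frac{67}{\frac{1}{-2 + w}} + \frac{w}{w}\right) = -8 + \left(67 \left(-2 + w\right) + 1\right) = -8 + \left(\left(-134 + 67 w\right) + 1\right) = -8 + \left(-133 + 67 w\right) = -141 + 67 w$)
$Y{\left(66 \right)} - 28806 = \left(-141 + 67 \cdot 66\right) - 28806 = \left(-141 + 4422\right) - 28806 = 4281 - 28806 = -24525$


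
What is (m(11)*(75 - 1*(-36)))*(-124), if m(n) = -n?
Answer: 151404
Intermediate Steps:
(m(11)*(75 - 1*(-36)))*(-124) = ((-1*11)*(75 - 1*(-36)))*(-124) = -11*(75 + 36)*(-124) = -11*111*(-124) = -1221*(-124) = 151404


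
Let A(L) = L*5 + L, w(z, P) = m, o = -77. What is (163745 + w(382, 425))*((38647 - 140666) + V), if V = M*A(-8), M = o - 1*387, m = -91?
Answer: -13050915538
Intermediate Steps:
w(z, P) = -91
A(L) = 6*L (A(L) = 5*L + L = 6*L)
M = -464 (M = -77 - 1*387 = -77 - 387 = -464)
V = 22272 (V = -2784*(-8) = -464*(-48) = 22272)
(163745 + w(382, 425))*((38647 - 140666) + V) = (163745 - 91)*((38647 - 140666) + 22272) = 163654*(-102019 + 22272) = 163654*(-79747) = -13050915538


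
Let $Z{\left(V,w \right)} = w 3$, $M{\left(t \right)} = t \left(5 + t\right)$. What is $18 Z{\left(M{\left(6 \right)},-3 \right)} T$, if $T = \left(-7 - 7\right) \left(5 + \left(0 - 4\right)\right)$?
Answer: $2268$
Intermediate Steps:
$Z{\left(V,w \right)} = 3 w$
$T = -14$ ($T = - 14 \left(5 + \left(0 - 4\right)\right) = - 14 \left(5 - 4\right) = \left(-14\right) 1 = -14$)
$18 Z{\left(M{\left(6 \right)},-3 \right)} T = 18 \cdot 3 \left(-3\right) \left(-14\right) = 18 \left(-9\right) \left(-14\right) = \left(-162\right) \left(-14\right) = 2268$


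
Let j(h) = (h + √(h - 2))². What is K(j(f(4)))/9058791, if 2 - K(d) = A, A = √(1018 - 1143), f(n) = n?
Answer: 2/9058791 - 5*I*√5/9058791 ≈ 2.2078e-7 - 1.2342e-6*I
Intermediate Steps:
A = 5*I*√5 (A = √(-125) = 5*I*√5 ≈ 11.18*I)
j(h) = (h + √(-2 + h))²
K(d) = 2 - 5*I*√5
K(j(f(4)))/9058791 = (2 - 5*I*√5)/9058791 = (2 - 5*I*√5)*(1/9058791) = 2/9058791 - 5*I*√5/9058791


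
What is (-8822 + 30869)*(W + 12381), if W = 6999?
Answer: 427270860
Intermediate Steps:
(-8822 + 30869)*(W + 12381) = (-8822 + 30869)*(6999 + 12381) = 22047*19380 = 427270860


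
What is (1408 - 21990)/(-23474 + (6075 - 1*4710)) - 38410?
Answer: -849186108/22109 ≈ -38409.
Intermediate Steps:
(1408 - 21990)/(-23474 + (6075 - 1*4710)) - 38410 = -20582/(-23474 + (6075 - 4710)) - 38410 = -20582/(-23474 + 1365) - 38410 = -20582/(-22109) - 38410 = -20582*(-1/22109) - 38410 = 20582/22109 - 38410 = -849186108/22109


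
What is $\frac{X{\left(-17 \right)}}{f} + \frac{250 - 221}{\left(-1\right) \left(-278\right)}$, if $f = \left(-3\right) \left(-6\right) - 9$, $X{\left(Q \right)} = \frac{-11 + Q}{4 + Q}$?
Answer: $\frac{11177}{32526} \approx 0.34363$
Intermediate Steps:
$X{\left(Q \right)} = \frac{-11 + Q}{4 + Q}$
$f = 9$ ($f = 18 - 9 = 9$)
$\frac{X{\left(-17 \right)}}{f} + \frac{250 - 221}{\left(-1\right) \left(-278\right)} = \frac{\frac{1}{4 - 17} \left(-11 - 17\right)}{9} + \frac{250 - 221}{\left(-1\right) \left(-278\right)} = \frac{1}{-13} \left(-28\right) \frac{1}{9} + \frac{29}{278} = \left(- \frac{1}{13}\right) \left(-28\right) \frac{1}{9} + 29 \cdot \frac{1}{278} = \frac{28}{13} \cdot \frac{1}{9} + \frac{29}{278} = \frac{28}{117} + \frac{29}{278} = \frac{11177}{32526}$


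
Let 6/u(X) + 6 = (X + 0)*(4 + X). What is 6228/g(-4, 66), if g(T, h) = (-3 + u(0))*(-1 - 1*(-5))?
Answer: -1557/4 ≈ -389.25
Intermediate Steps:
u(X) = 6/(-6 + X*(4 + X)) (u(X) = 6/(-6 + (X + 0)*(4 + X)) = 6/(-6 + X*(4 + X)))
g(T, h) = -16 (g(T, h) = (-3 + 6/(-6 + 0² + 4*0))*(-1 - 1*(-5)) = (-3 + 6/(-6 + 0 + 0))*(-1 + 5) = (-3 + 6/(-6))*4 = (-3 + 6*(-⅙))*4 = (-3 - 1)*4 = -4*4 = -16)
6228/g(-4, 66) = 6228/(-16) = 6228*(-1/16) = -1557/4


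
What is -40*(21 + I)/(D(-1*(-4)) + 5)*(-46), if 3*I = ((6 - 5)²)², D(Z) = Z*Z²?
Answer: 5120/9 ≈ 568.89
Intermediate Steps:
D(Z) = Z³
I = ⅓ (I = ((6 - 5)²)²/3 = (1²)²/3 = (⅓)*1² = (⅓)*1 = ⅓ ≈ 0.33333)
-40*(21 + I)/(D(-1*(-4)) + 5)*(-46) = -40*(21 + ⅓)/((-1*(-4))³ + 5)*(-46) = -2560/(3*(4³ + 5))*(-46) = -2560/(3*(64 + 5))*(-46) = -2560/(3*69)*(-46) = -40*64/207*(-46) = -2560/207*(-46) = 5120/9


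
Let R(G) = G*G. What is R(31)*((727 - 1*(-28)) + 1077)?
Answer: 1760552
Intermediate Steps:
R(G) = G²
R(31)*((727 - 1*(-28)) + 1077) = 31²*((727 - 1*(-28)) + 1077) = 961*((727 + 28) + 1077) = 961*(755 + 1077) = 961*1832 = 1760552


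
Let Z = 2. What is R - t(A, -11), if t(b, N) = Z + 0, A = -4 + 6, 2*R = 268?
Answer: 132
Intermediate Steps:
R = 134 (R = (½)*268 = 134)
A = 2
t(b, N) = 2 (t(b, N) = 2 + 0 = 2)
R - t(A, -11) = 134 - 1*2 = 134 - 2 = 132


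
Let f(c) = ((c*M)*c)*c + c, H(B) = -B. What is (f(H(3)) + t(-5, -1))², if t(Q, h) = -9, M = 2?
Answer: 4356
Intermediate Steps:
f(c) = c + 2*c³ (f(c) = ((c*2)*c)*c + c = ((2*c)*c)*c + c = (2*c²)*c + c = 2*c³ + c = c + 2*c³)
(f(H(3)) + t(-5, -1))² = ((-1*3 + 2*(-1*3)³) - 9)² = ((-3 + 2*(-3)³) - 9)² = ((-3 + 2*(-27)) - 9)² = ((-3 - 54) - 9)² = (-57 - 9)² = (-66)² = 4356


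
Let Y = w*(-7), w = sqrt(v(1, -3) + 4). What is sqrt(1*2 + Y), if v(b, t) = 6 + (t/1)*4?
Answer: sqrt(2 - 7*I*sqrt(2)) ≈ 2.4596 - 2.0124*I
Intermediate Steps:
v(b, t) = 6 + 4*t (v(b, t) = 6 + (t*1)*4 = 6 + t*4 = 6 + 4*t)
w = I*sqrt(2) (w = sqrt((6 + 4*(-3)) + 4) = sqrt((6 - 12) + 4) = sqrt(-6 + 4) = sqrt(-2) = I*sqrt(2) ≈ 1.4142*I)
Y = -7*I*sqrt(2) (Y = (I*sqrt(2))*(-7) = -7*I*sqrt(2) ≈ -9.8995*I)
sqrt(1*2 + Y) = sqrt(1*2 - 7*I*sqrt(2)) = sqrt(2 - 7*I*sqrt(2))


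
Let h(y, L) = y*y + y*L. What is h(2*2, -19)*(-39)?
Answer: 2340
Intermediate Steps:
h(y, L) = y² + L*y
h(2*2, -19)*(-39) = ((2*2)*(-19 + 2*2))*(-39) = (4*(-19 + 4))*(-39) = (4*(-15))*(-39) = -60*(-39) = 2340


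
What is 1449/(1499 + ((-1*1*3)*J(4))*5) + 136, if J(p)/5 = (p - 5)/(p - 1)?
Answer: 69571/508 ≈ 136.95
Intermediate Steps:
J(p) = 5*(-5 + p)/(-1 + p) (J(p) = 5*((p - 5)/(p - 1)) = 5*((-5 + p)/(-1 + p)) = 5*(-5 + p)/(-1 + p))
1449/(1499 + ((-1*1*3)*J(4))*5) + 136 = 1449/(1499 + ((-1*1*3)*(5*(-5 + 4)/(-1 + 4)))*5) + 136 = 1449/(1499 + ((-1*3)*(5*(-1)/3))*5) + 136 = 1449/(1499 - 15*(-1)/3*5) + 136 = 1449/(1499 - 3*(-5/3)*5) + 136 = 1449/(1499 + 5*5) + 136 = 1449/(1499 + 25) + 136 = 1449/1524 + 136 = (1/1524)*1449 + 136 = 483/508 + 136 = 69571/508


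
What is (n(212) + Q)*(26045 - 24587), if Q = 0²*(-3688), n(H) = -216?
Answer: -314928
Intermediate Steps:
Q = 0 (Q = 0*(-3688) = 0)
(n(212) + Q)*(26045 - 24587) = (-216 + 0)*(26045 - 24587) = -216*1458 = -314928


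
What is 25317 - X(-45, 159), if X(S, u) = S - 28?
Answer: 25390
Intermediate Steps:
X(S, u) = -28 + S
25317 - X(-45, 159) = 25317 - (-28 - 45) = 25317 - 1*(-73) = 25317 + 73 = 25390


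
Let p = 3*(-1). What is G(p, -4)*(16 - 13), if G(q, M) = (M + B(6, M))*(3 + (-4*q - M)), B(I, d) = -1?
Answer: -285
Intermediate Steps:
p = -3
G(q, M) = (-1 + M)*(3 - M - 4*q) (G(q, M) = (M - 1)*(3 + (-4*q - M)) = (-1 + M)*(3 + (-M - 4*q)) = (-1 + M)*(3 - M - 4*q))
G(p, -4)*(16 - 13) = (-3 - 1*(-4)² + 4*(-4) + 4*(-3) - 4*(-4)*(-3))*(16 - 13) = (-3 - 1*16 - 16 - 12 - 48)*3 = (-3 - 16 - 16 - 12 - 48)*3 = -95*3 = -285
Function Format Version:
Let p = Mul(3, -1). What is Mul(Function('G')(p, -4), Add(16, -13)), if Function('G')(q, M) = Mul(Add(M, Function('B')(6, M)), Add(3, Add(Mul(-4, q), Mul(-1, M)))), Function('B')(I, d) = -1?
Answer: -285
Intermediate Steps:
p = -3
Function('G')(q, M) = Mul(Add(-1, M), Add(3, Mul(-1, M), Mul(-4, q))) (Function('G')(q, M) = Mul(Add(M, -1), Add(3, Add(Mul(-4, q), Mul(-1, M)))) = Mul(Add(-1, M), Add(3, Add(Mul(-1, M), Mul(-4, q)))) = Mul(Add(-1, M), Add(3, Mul(-1, M), Mul(-4, q))))
Mul(Function('G')(p, -4), Add(16, -13)) = Mul(Add(-3, Mul(-1, Pow(-4, 2)), Mul(4, -4), Mul(4, -3), Mul(-4, -4, -3)), Add(16, -13)) = Mul(Add(-3, Mul(-1, 16), -16, -12, -48), 3) = Mul(Add(-3, -16, -16, -12, -48), 3) = Mul(-95, 3) = -285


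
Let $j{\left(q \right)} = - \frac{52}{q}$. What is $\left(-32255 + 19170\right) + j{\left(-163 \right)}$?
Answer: $- \frac{2132803}{163} \approx -13085.0$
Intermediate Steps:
$\left(-32255 + 19170\right) + j{\left(-163 \right)} = \left(-32255 + 19170\right) - \frac{52}{-163} = -13085 - - \frac{52}{163} = -13085 + \frac{52}{163} = - \frac{2132803}{163}$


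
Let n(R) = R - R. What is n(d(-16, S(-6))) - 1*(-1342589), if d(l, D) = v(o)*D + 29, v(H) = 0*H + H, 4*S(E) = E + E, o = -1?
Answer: 1342589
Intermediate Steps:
S(E) = E/2 (S(E) = (E + E)/4 = (2*E)/4 = E/2)
v(H) = H (v(H) = 0 + H = H)
d(l, D) = 29 - D (d(l, D) = -D + 29 = 29 - D)
n(R) = 0
n(d(-16, S(-6))) - 1*(-1342589) = 0 - 1*(-1342589) = 0 + 1342589 = 1342589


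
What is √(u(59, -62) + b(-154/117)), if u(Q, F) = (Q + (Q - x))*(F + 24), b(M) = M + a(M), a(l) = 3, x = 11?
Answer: 5*I*√247273/39 ≈ 63.752*I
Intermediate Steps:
b(M) = 3 + M (b(M) = M + 3 = 3 + M)
u(Q, F) = (-11 + 2*Q)*(24 + F) (u(Q, F) = (Q + (Q - 1*11))*(F + 24) = (Q + (Q - 11))*(24 + F) = (Q + (-11 + Q))*(24 + F) = (-11 + 2*Q)*(24 + F))
√(u(59, -62) + b(-154/117)) = √((-264 - 11*(-62) + 48*59 + 2*(-62)*59) + (3 - 154/117)) = √((-264 + 682 + 2832 - 7316) + (3 - 154*1/117)) = √(-4066 + (3 - 154/117)) = √(-4066 + 197/117) = √(-475525/117) = 5*I*√247273/39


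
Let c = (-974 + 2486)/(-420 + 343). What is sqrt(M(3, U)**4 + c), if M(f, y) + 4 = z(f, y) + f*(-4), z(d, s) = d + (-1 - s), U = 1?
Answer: 3*sqrt(680361)/11 ≈ 224.96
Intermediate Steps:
z(d, s) = -1 + d - s
M(f, y) = -5 - y - 3*f (M(f, y) = -4 + ((-1 + f - y) + f*(-4)) = -4 + ((-1 + f - y) - 4*f) = -4 + (-1 - y - 3*f) = -5 - y - 3*f)
c = -216/11 (c = 1512/(-77) = 1512*(-1/77) = -216/11 ≈ -19.636)
sqrt(M(3, U)**4 + c) = sqrt((-5 - 1*1 - 3*3)**4 - 216/11) = sqrt((-5 - 1 - 9)**4 - 216/11) = sqrt((-15)**4 - 216/11) = sqrt(50625 - 216/11) = sqrt(556659/11) = 3*sqrt(680361)/11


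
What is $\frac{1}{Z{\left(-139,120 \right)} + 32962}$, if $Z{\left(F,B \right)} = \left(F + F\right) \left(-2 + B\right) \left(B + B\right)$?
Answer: $- \frac{1}{7839998} \approx -1.2755 \cdot 10^{-7}$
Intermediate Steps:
$Z{\left(F,B \right)} = 4 B F \left(-2 + B\right)$ ($Z{\left(F,B \right)} = 2 F \left(-2 + B\right) 2 B = 2 F 2 B \left(-2 + B\right) = 4 B F \left(-2 + B\right)$)
$\frac{1}{Z{\left(-139,120 \right)} + 32962} = \frac{1}{4 \cdot 120 \left(-139\right) \left(-2 + 120\right) + 32962} = \frac{1}{4 \cdot 120 \left(-139\right) 118 + 32962} = \frac{1}{-7872960 + 32962} = \frac{1}{-7839998} = - \frac{1}{7839998}$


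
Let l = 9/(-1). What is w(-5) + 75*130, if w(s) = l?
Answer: 9741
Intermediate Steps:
l = -9 (l = 9*(-1) = -9)
w(s) = -9
w(-5) + 75*130 = -9 + 75*130 = -9 + 9750 = 9741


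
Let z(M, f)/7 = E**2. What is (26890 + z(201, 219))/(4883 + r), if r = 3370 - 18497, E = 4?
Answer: -13501/5122 ≈ -2.6359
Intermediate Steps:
z(M, f) = 112 (z(M, f) = 7*4**2 = 7*16 = 112)
r = -15127
(26890 + z(201, 219))/(4883 + r) = (26890 + 112)/(4883 - 15127) = 27002/(-10244) = 27002*(-1/10244) = -13501/5122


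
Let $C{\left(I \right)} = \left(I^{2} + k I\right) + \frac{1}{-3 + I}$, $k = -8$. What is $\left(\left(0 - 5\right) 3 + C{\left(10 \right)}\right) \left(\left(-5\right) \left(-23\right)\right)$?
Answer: $\frac{4140}{7} \approx 591.43$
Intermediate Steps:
$C{\left(I \right)} = I^{2} + \frac{1}{-3 + I} - 8 I$ ($C{\left(I \right)} = \left(I^{2} - 8 I\right) + \frac{1}{-3 + I} = I^{2} + \frac{1}{-3 + I} - 8 I$)
$\left(\left(0 - 5\right) 3 + C{\left(10 \right)}\right) \left(\left(-5\right) \left(-23\right)\right) = \left(\left(0 - 5\right) 3 + \frac{1 + 10^{3} - 11 \cdot 10^{2} + 24 \cdot 10}{-3 + 10}\right) \left(\left(-5\right) \left(-23\right)\right) = \left(\left(-5\right) 3 + \frac{1 + 1000 - 1100 + 240}{7}\right) 115 = \left(-15 + \frac{1 + 1000 - 1100 + 240}{7}\right) 115 = \left(-15 + \frac{1}{7} \cdot 141\right) 115 = \left(-15 + \frac{141}{7}\right) 115 = \frac{36}{7} \cdot 115 = \frac{4140}{7}$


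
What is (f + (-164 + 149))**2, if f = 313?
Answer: 88804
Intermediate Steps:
(f + (-164 + 149))**2 = (313 + (-164 + 149))**2 = (313 - 15)**2 = 298**2 = 88804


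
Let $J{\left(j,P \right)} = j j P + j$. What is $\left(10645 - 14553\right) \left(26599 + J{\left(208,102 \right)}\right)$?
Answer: $-17350484380$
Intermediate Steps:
$J{\left(j,P \right)} = j + P j^{2}$ ($J{\left(j,P \right)} = j^{2} P + j = P j^{2} + j = j + P j^{2}$)
$\left(10645 - 14553\right) \left(26599 + J{\left(208,102 \right)}\right) = \left(10645 - 14553\right) \left(26599 + 208 \left(1 + 102 \cdot 208\right)\right) = - 3908 \left(26599 + 208 \left(1 + 21216\right)\right) = - 3908 \left(26599 + 208 \cdot 21217\right) = - 3908 \left(26599 + 4413136\right) = \left(-3908\right) 4439735 = -17350484380$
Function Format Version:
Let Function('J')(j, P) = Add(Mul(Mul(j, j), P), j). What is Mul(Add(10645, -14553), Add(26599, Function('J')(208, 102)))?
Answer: -17350484380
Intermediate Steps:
Function('J')(j, P) = Add(j, Mul(P, Pow(j, 2))) (Function('J')(j, P) = Add(Mul(Pow(j, 2), P), j) = Add(Mul(P, Pow(j, 2)), j) = Add(j, Mul(P, Pow(j, 2))))
Mul(Add(10645, -14553), Add(26599, Function('J')(208, 102))) = Mul(Add(10645, -14553), Add(26599, Mul(208, Add(1, Mul(102, 208))))) = Mul(-3908, Add(26599, Mul(208, Add(1, 21216)))) = Mul(-3908, Add(26599, Mul(208, 21217))) = Mul(-3908, Add(26599, 4413136)) = Mul(-3908, 4439735) = -17350484380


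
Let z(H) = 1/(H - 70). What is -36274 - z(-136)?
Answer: -7472443/206 ≈ -36274.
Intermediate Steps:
z(H) = 1/(-70 + H)
-36274 - z(-136) = -36274 - 1/(-70 - 136) = -36274 - 1/(-206) = -36274 - 1*(-1/206) = -36274 + 1/206 = -7472443/206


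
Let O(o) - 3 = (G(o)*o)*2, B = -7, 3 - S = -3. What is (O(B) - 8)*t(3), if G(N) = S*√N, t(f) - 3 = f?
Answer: -30 - 504*I*√7 ≈ -30.0 - 1333.5*I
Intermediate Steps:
S = 6 (S = 3 - 1*(-3) = 3 + 3 = 6)
t(f) = 3 + f
G(N) = 6*√N
O(o) = 3 + 12*o^(3/2) (O(o) = 3 + ((6*√o)*o)*2 = 3 + (6*o^(3/2))*2 = 3 + 12*o^(3/2))
(O(B) - 8)*t(3) = ((3 + 12*(-7)^(3/2)) - 8)*(3 + 3) = ((3 + 12*(-7*I*√7)) - 8)*6 = ((3 - 84*I*√7) - 8)*6 = (-5 - 84*I*√7)*6 = -30 - 504*I*√7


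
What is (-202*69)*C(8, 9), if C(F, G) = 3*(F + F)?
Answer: -669024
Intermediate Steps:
C(F, G) = 6*F (C(F, G) = 3*(2*F) = 6*F)
(-202*69)*C(8, 9) = (-202*69)*(6*8) = -13938*48 = -669024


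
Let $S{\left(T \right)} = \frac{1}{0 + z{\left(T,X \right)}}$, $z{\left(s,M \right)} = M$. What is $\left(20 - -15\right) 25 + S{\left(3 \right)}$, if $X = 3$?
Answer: $\frac{2626}{3} \approx 875.33$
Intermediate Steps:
$S{\left(T \right)} = \frac{1}{3}$ ($S{\left(T \right)} = \frac{1}{0 + 3} = \frac{1}{3}$)
$\left(20 - -15\right) 25 + S{\left(3 \right)} = \left(20 - -15\right) 25 + \frac{1}{3} = \left(20 + 15\right) 25 + \frac{1}{3} = 35 \cdot 25 + \frac{1}{3} = 875 + \frac{1}{3} = \frac{2626}{3}$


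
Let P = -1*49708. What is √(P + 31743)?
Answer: I*√17965 ≈ 134.03*I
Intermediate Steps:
P = -49708
√(P + 31743) = √(-49708 + 31743) = √(-17965) = I*√17965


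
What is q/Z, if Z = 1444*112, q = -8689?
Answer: -8689/161728 ≈ -0.053726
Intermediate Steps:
Z = 161728
q/Z = -8689/161728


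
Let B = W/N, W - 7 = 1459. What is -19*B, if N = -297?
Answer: 27854/297 ≈ 93.785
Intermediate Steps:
W = 1466 (W = 7 + 1459 = 1466)
B = -1466/297 (B = 1466/(-297) = 1466*(-1/297) = -1466/297 ≈ -4.9360)
-19*B = -19*(-1466/297) = 27854/297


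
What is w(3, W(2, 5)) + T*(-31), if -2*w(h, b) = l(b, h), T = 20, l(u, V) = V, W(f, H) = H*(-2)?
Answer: -1243/2 ≈ -621.50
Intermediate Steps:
W(f, H) = -2*H
w(h, b) = -h/2
w(3, W(2, 5)) + T*(-31) = -1/2*3 + 20*(-31) = -3/2 - 620 = -1243/2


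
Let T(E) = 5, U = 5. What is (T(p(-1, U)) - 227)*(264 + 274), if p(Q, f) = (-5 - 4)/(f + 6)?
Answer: -119436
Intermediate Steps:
p(Q, f) = -9/(6 + f)
(T(p(-1, U)) - 227)*(264 + 274) = (5 - 227)*(264 + 274) = -222*538 = -119436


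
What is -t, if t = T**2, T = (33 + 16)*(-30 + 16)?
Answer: -470596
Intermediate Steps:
T = -686 (T = 49*(-14) = -686)
t = 470596 (t = (-686)**2 = 470596)
-t = -1*470596 = -470596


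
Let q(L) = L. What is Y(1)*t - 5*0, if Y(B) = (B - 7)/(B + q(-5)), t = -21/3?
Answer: -21/2 ≈ -10.500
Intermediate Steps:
t = -7 (t = -21*1/3 = -7)
Y(B) = (-7 + B)/(-5 + B) (Y(B) = (B - 7)/(B - 5) = (-7 + B)/(-5 + B))
Y(1)*t - 5*0 = ((-7 + 1)/(-5 + 1))*(-7) - 5*0 = (-6/(-4))*(-7) + 0 = -1/4*(-6)*(-7) + 0 = (3/2)*(-7) + 0 = -21/2 + 0 = -21/2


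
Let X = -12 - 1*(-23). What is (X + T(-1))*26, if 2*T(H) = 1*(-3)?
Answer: 247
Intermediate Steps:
T(H) = -3/2 (T(H) = (1*(-3))/2 = (½)*(-3) = -3/2)
X = 11 (X = -12 + 23 = 11)
(X + T(-1))*26 = (11 - 3/2)*26 = (19/2)*26 = 247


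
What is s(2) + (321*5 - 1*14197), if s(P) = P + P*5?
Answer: -12580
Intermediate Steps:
s(P) = 6*P (s(P) = P + 5*P = 6*P)
s(2) + (321*5 - 1*14197) = 6*2 + (321*5 - 1*14197) = 12 + (1605 - 14197) = 12 - 12592 = -12580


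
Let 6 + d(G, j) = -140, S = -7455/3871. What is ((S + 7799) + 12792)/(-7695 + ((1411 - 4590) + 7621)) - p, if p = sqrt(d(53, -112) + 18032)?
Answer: -11385758/1798909 - sqrt(17886) ≈ -140.07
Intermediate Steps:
S = -1065/553 (S = -7455*1/3871 = -1065/553 ≈ -1.9259)
d(G, j) = -146 (d(G, j) = -6 - 140 = -146)
p = sqrt(17886) (p = sqrt(-146 + 18032) = sqrt(17886) ≈ 133.74)
((S + 7799) + 12792)/(-7695 + ((1411 - 4590) + 7621)) - p = ((-1065/553 + 7799) + 12792)/(-7695 + ((1411 - 4590) + 7621)) - sqrt(17886) = (4311782/553 + 12792)/(-7695 + (-3179 + 7621)) - sqrt(17886) = 11385758/(553*(-7695 + 4442)) - sqrt(17886) = (11385758/553)/(-3253) - sqrt(17886) = (11385758/553)*(-1/3253) - sqrt(17886) = -11385758/1798909 - sqrt(17886)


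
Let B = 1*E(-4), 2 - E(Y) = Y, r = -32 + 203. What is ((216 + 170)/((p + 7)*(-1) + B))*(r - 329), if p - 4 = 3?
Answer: 15247/2 ≈ 7623.5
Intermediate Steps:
p = 7 (p = 4 + 3 = 7)
r = 171
E(Y) = 2 - Y
B = 6 (B = 1*(2 - 1*(-4)) = 1*(2 + 4) = 1*6 = 6)
((216 + 170)/((p + 7)*(-1) + B))*(r - 329) = ((216 + 170)/((7 + 7)*(-1) + 6))*(171 - 329) = (386/(14*(-1) + 6))*(-158) = (386/(-14 + 6))*(-158) = (386/(-8))*(-158) = (386*(-⅛))*(-158) = -193/4*(-158) = 15247/2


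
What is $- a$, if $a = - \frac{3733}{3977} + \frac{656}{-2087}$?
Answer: $\frac{10399683}{8299999} \approx 1.253$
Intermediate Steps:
$a = - \frac{10399683}{8299999}$ ($a = \left(-3733\right) \frac{1}{3977} + 656 \left(- \frac{1}{2087}\right) = - \frac{3733}{3977} - \frac{656}{2087} = - \frac{10399683}{8299999} \approx -1.253$)
$- a = \left(-1\right) \left(- \frac{10399683}{8299999}\right) = \frac{10399683}{8299999}$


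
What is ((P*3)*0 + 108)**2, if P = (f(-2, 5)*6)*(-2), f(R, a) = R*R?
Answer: 11664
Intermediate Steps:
f(R, a) = R**2
P = -48 (P = ((-2)**2*6)*(-2) = (4*6)*(-2) = 24*(-2) = -48)
((P*3)*0 + 108)**2 = (-48*3*0 + 108)**2 = (-144*0 + 108)**2 = (0 + 108)**2 = 108**2 = 11664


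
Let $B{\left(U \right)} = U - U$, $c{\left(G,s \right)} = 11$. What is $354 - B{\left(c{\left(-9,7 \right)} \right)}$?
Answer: $354$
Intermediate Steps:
$B{\left(U \right)} = 0$
$354 - B{\left(c{\left(-9,7 \right)} \right)} = 354 - 0 = 354 + 0 = 354$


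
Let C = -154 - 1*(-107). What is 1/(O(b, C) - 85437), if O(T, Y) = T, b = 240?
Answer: -1/85197 ≈ -1.1738e-5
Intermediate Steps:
C = -47 (C = -154 + 107 = -47)
1/(O(b, C) - 85437) = 1/(240 - 85437) = 1/(-85197) = -1/85197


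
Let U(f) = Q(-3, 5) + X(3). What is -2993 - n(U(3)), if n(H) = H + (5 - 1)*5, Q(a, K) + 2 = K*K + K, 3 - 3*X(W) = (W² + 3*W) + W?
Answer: -3035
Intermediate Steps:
X(W) = 1 - 4*W/3 - W²/3 (X(W) = 1 - ((W² + 3*W) + W)/3 = 1 - (W² + 4*W)/3 = 1 + (-4*W/3 - W²/3) = 1 - 4*W/3 - W²/3)
Q(a, K) = -2 + K + K² (Q(a, K) = -2 + (K*K + K) = -2 + (K² + K) = -2 + (K + K²) = -2 + K + K²)
U(f) = 22 (U(f) = (-2 + 5 + 5²) + (1 - 4/3*3 - ⅓*3²) = (-2 + 5 + 25) + (1 - 4 - ⅓*9) = 28 + (1 - 4 - 3) = 28 - 6 = 22)
n(H) = 20 + H (n(H) = H + 4*5 = H + 20 = 20 + H)
-2993 - n(U(3)) = -2993 - (20 + 22) = -2993 - 1*42 = -2993 - 42 = -3035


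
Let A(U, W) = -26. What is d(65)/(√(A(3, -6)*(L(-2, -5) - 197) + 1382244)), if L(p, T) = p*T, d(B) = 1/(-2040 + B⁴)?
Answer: √1387106/24757879345010 ≈ 4.7571e-11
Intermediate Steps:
L(p, T) = T*p
d(65)/(√(A(3, -6)*(L(-2, -5) - 197) + 1382244)) = 1/((-2040 + 65⁴)*(√(-26*(-5*(-2) - 197) + 1382244))) = 1/((-2040 + 17850625)*(√(-26*(10 - 197) + 1382244))) = 1/(17848585*(√(-26*(-187) + 1382244))) = 1/(17848585*(√(4862 + 1382244))) = 1/(17848585*(√1387106)) = (√1387106/1387106)/17848585 = √1387106/24757879345010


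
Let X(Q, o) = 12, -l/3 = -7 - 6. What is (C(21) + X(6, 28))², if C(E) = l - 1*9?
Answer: 1764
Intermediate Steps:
l = 39 (l = -3*(-7 - 6) = -3*(-13) = 39)
C(E) = 30 (C(E) = 39 - 1*9 = 39 - 9 = 30)
(C(21) + X(6, 28))² = (30 + 12)² = 42² = 1764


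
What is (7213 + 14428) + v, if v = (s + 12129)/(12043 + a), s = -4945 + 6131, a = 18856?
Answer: 668698574/30899 ≈ 21641.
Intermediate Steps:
s = 1186
v = 13315/30899 (v = (1186 + 12129)/(12043 + 18856) = 13315/30899 ≈ 0.43092)
(7213 + 14428) + v = (7213 + 14428) + 13315/30899 = 21641 + 13315/30899 = 668698574/30899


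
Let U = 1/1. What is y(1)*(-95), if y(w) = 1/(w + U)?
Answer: -95/2 ≈ -47.500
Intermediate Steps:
U = 1
y(w) = 1/(1 + w) (y(w) = 1/(w + 1) = 1/(1 + w))
y(1)*(-95) = -95/(1 + 1) = -95/2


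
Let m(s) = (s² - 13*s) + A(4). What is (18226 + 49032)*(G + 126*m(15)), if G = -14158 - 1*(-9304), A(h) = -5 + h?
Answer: -80709600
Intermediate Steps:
m(s) = -1 + s² - 13*s (m(s) = (s² - 13*s) + (-5 + 4) = (s² - 13*s) - 1 = -1 + s² - 13*s)
G = -4854 (G = -14158 + 9304 = -4854)
(18226 + 49032)*(G + 126*m(15)) = (18226 + 49032)*(-4854 + 126*(-1 + 15² - 13*15)) = 67258*(-4854 + 126*(-1 + 225 - 195)) = 67258*(-4854 + 126*29) = 67258*(-4854 + 3654) = 67258*(-1200) = -80709600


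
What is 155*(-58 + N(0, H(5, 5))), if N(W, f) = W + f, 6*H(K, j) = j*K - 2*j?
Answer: -17205/2 ≈ -8602.5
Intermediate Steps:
H(K, j) = -j/3 + K*j/6 (H(K, j) = (j*K - 2*j)/6 = (K*j - 2*j)/6 = (-2*j + K*j)/6 = -j/3 + K*j/6)
155*(-58 + N(0, H(5, 5))) = 155*(-58 + (0 + (⅙)*5*(-2 + 5))) = 155*(-58 + (0 + (⅙)*5*3)) = 155*(-58 + (0 + 5/2)) = 155*(-58 + 5/2) = 155*(-111/2) = -17205/2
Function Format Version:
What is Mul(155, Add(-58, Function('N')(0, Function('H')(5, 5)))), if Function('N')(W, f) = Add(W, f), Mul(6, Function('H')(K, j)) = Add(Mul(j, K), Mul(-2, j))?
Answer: Rational(-17205, 2) ≈ -8602.5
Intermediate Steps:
Function('H')(K, j) = Add(Mul(Rational(-1, 3), j), Mul(Rational(1, 6), K, j)) (Function('H')(K, j) = Mul(Rational(1, 6), Add(Mul(j, K), Mul(-2, j))) = Mul(Rational(1, 6), Add(Mul(K, j), Mul(-2, j))) = Mul(Rational(1, 6), Add(Mul(-2, j), Mul(K, j))) = Add(Mul(Rational(-1, 3), j), Mul(Rational(1, 6), K, j)))
Mul(155, Add(-58, Function('N')(0, Function('H')(5, 5)))) = Mul(155, Add(-58, Add(0, Mul(Rational(1, 6), 5, Add(-2, 5))))) = Mul(155, Add(-58, Add(0, Mul(Rational(1, 6), 5, 3)))) = Mul(155, Add(-58, Add(0, Rational(5, 2)))) = Mul(155, Add(-58, Rational(5, 2))) = Mul(155, Rational(-111, 2)) = Rational(-17205, 2)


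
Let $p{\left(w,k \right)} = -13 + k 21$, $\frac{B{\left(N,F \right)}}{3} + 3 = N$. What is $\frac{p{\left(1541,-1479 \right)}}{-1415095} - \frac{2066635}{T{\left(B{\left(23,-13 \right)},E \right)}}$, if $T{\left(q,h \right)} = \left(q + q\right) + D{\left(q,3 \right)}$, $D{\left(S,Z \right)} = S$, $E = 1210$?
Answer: $- \frac{584895852473}{50943420} \approx -11481.0$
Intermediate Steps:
$B{\left(N,F \right)} = -9 + 3 N$
$T{\left(q,h \right)} = 3 q$ ($T{\left(q,h \right)} = \left(q + q\right) + q = 2 q + q = 3 q$)
$p{\left(w,k \right)} = -13 + 21 k$
$\frac{p{\left(1541,-1479 \right)}}{-1415095} - \frac{2066635}{T{\left(B{\left(23,-13 \right)},E \right)}} = \frac{-13 + 21 \left(-1479\right)}{-1415095} - \frac{2066635}{3 \left(-9 + 3 \cdot 23\right)} = \left(-13 - 31059\right) \left(- \frac{1}{1415095}\right) - \frac{2066635}{3 \left(-9 + 69\right)} = \left(-31072\right) \left(- \frac{1}{1415095}\right) - \frac{2066635}{3 \cdot 60} = \frac{31072}{1415095} - \frac{2066635}{180} = \frac{31072}{1415095} - \frac{413327}{36} = - \frac{584895852473}{50943420}$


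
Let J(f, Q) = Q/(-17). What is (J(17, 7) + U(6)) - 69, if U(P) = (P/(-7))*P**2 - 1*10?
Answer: -13122/119 ≈ -110.27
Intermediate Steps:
J(f, Q) = -Q/17 (J(f, Q) = Q*(-1/17) = -Q/17)
U(P) = -10 - P**3/7 (U(P) = (P*(-1/7))*P**2 - 10 = (-P/7)*P**2 - 10 = -P**3/7 - 10 = -10 - P**3/7)
(J(17, 7) + U(6)) - 69 = (-1/17*7 + (-10 - 1/7*6**3)) - 69 = (-7/17 + (-10 - 1/7*216)) - 69 = (-7/17 + (-10 - 216/7)) - 69 = (-7/17 - 286/7) - 69 = -4911/119 - 69 = -13122/119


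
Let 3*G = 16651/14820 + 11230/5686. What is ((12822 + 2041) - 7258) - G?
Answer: 961139773807/126399780 ≈ 7604.0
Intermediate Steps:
G = 130553093/126399780 (G = (16651/14820 + 11230/5686)/3 = (16651*(1/14820) + 11230*(1/5686))/3 = (16651/14820 + 5615/2843)/3 = (1/3)*(130553093/42133260) = 130553093/126399780 ≈ 1.0329)
((12822 + 2041) - 7258) - G = ((12822 + 2041) - 7258) - 1*130553093/126399780 = (14863 - 7258) - 130553093/126399780 = 7605 - 130553093/126399780 = 961139773807/126399780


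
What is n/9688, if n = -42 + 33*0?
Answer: -3/692 ≈ -0.0043353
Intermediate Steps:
n = -42 (n = -42 + 0 = -42)
n/9688 = -42/9688 = -42*1/9688 = -3/692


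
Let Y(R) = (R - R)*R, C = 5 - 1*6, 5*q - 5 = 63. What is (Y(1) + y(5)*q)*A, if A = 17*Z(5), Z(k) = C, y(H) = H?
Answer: -1156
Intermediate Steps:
q = 68/5 (q = 1 + (⅕)*63 = 1 + 63/5 = 68/5 ≈ 13.600)
C = -1 (C = 5 - 6 = -1)
Y(R) = 0 (Y(R) = 0*R = 0)
Z(k) = -1
A = -17 (A = 17*(-1) = -17)
(Y(1) + y(5)*q)*A = (0 + 5*(68/5))*(-17) = (0 + 68)*(-17) = 68*(-17) = -1156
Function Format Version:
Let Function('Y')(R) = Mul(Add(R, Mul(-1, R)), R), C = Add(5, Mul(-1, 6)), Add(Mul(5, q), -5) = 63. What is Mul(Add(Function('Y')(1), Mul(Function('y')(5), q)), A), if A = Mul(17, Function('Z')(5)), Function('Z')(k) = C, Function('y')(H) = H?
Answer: -1156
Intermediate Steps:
q = Rational(68, 5) (q = Add(1, Mul(Rational(1, 5), 63)) = Add(1, Rational(63, 5)) = Rational(68, 5) ≈ 13.600)
C = -1 (C = Add(5, -6) = -1)
Function('Y')(R) = 0 (Function('Y')(R) = Mul(0, R) = 0)
Function('Z')(k) = -1
A = -17 (A = Mul(17, -1) = -17)
Mul(Add(Function('Y')(1), Mul(Function('y')(5), q)), A) = Mul(Add(0, Mul(5, Rational(68, 5))), -17) = Mul(Add(0, 68), -17) = Mul(68, -17) = -1156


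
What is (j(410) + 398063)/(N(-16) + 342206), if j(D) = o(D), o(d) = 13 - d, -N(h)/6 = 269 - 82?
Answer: 198833/170542 ≈ 1.1659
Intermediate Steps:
N(h) = -1122 (N(h) = -6*(269 - 82) = -6*187 = -1122)
j(D) = 13 - D
(j(410) + 398063)/(N(-16) + 342206) = ((13 - 1*410) + 398063)/(-1122 + 342206) = ((13 - 410) + 398063)/341084 = (-397 + 398063)*(1/341084) = 397666*(1/341084) = 198833/170542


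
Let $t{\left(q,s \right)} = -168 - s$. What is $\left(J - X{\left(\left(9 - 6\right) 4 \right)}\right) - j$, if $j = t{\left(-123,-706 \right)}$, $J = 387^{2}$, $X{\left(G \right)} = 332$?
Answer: $148899$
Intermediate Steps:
$J = 149769$
$j = 538$ ($j = -168 - -706 = -168 + 706 = 538$)
$\left(J - X{\left(\left(9 - 6\right) 4 \right)}\right) - j = \left(149769 - 332\right) - 538 = 149437 - 538 = 148899$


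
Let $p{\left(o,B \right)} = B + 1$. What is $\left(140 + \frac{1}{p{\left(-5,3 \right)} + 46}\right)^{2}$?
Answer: $\frac{49014001}{2500} \approx 19606.0$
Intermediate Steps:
$p{\left(o,B \right)} = 1 + B$
$\left(140 + \frac{1}{p{\left(-5,3 \right)} + 46}\right)^{2} = \left(140 + \frac{1}{\left(1 + 3\right) + 46}\right)^{2} = \left(140 + \frac{1}{4 + 46}\right)^{2} = \left(140 + \frac{1}{50}\right)^{2} = \left(\frac{7001}{50}\right)^{2} = \frac{49014001}{2500}$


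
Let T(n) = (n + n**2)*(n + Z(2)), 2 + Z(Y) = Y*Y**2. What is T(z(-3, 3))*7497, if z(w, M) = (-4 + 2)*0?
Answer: 0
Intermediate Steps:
Z(Y) = -2 + Y**3 (Z(Y) = -2 + Y*Y**2 = -2 + Y**3)
z(w, M) = 0 (z(w, M) = -2*0 = 0)
T(n) = (6 + n)*(n + n**2) (T(n) = (n + n**2)*(n + (-2 + 2**3)) = (n + n**2)*(n + (-2 + 8)) = (n + n**2)*(n + 6) = (n + n**2)*(6 + n) = (6 + n)*(n + n**2))
T(z(-3, 3))*7497 = (0*(6 + 0**2 + 7*0))*7497 = (0*(6 + 0 + 0))*7497 = (0*6)*7497 = 0*7497 = 0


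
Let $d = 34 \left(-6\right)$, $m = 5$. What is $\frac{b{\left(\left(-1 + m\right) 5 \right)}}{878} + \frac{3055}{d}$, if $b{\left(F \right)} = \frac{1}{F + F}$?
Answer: $- \frac{26822849}{1791120} \approx -14.975$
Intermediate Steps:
$d = -204$
$b{\left(F \right)} = \frac{1}{2 F}$
$\frac{b{\left(\left(-1 + m\right) 5 \right)}}{878} + \frac{3055}{d} = \frac{\frac{1}{2} \frac{1}{\left(-1 + 5\right) 5}}{878} + \frac{3055}{-204} = \frac{1}{2 \cdot 4 \cdot 5} \cdot \frac{1}{878} + 3055 \left(- \frac{1}{204}\right) = \frac{1}{2 \cdot 20} \cdot \frac{1}{878} - \frac{3055}{204} = \frac{1}{2} \cdot \frac{1}{20} \cdot \frac{1}{878} - \frac{3055}{204} = \frac{1}{40} \cdot \frac{1}{878} - \frac{3055}{204} = \frac{1}{35120} - \frac{3055}{204} = - \frac{26822849}{1791120}$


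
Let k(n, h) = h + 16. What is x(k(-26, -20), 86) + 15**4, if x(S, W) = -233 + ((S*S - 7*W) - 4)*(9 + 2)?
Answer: 43902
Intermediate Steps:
k(n, h) = 16 + h
x(S, W) = -277 - 77*W + 11*S**2 (x(S, W) = -233 + ((S**2 - 7*W) - 4)*11 = -233 + (-4 + S**2 - 7*W)*11 = -233 + (-44 - 77*W + 11*S**2) = -277 - 77*W + 11*S**2)
x(k(-26, -20), 86) + 15**4 = (-277 - 77*86 + 11*(16 - 20)**2) + 15**4 = (-277 - 6622 + 11*(-4)**2) + 50625 = (-277 - 6622 + 11*16) + 50625 = (-277 - 6622 + 176) + 50625 = -6723 + 50625 = 43902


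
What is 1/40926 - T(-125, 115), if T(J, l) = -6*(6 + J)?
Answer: -29221163/40926 ≈ -714.00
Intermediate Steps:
T(J, l) = -36 - 6*J
1/40926 - T(-125, 115) = 1/40926 - (-36 - 6*(-125)) = 1/40926 - (-36 + 750) = 1/40926 - 1*714 = 1/40926 - 714 = -29221163/40926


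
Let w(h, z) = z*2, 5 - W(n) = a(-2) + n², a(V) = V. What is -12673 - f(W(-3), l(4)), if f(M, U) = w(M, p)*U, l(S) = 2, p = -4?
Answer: -12657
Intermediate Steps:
W(n) = 7 - n² (W(n) = 5 - (-2 + n²) = 5 + (2 - n²) = 7 - n²)
w(h, z) = 2*z
f(M, U) = -8*U (f(M, U) = (2*(-4))*U = -8*U)
-12673 - f(W(-3), l(4)) = -12673 - (-8)*2 = -12673 - 1*(-16) = -12673 + 16 = -12657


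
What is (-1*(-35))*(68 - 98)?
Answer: -1050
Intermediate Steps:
(-1*(-35))*(68 - 98) = 35*(-30) = -1050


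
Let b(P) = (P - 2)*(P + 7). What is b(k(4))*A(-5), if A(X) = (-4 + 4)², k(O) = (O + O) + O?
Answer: 0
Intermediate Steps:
k(O) = 3*O (k(O) = 2*O + O = 3*O)
b(P) = (-2 + P)*(7 + P)
A(X) = 0 (A(X) = 0² = 0)
b(k(4))*A(-5) = (-14 + (3*4)² + 5*(3*4))*0 = (-14 + 12² + 5*12)*0 = (-14 + 144 + 60)*0 = 190*0 = 0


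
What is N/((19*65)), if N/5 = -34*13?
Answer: -34/19 ≈ -1.7895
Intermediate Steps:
N = -2210 (N = 5*(-34*13) = 5*(-442) = -2210)
N/((19*65)) = -2210/(19*65) = -2210/1235 = -2210*1/1235 = -34/19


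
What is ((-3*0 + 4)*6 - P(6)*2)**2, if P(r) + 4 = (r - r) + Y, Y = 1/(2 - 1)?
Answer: 900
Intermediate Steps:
Y = 1 (Y = 1/1 = 1)
P(r) = -3 (P(r) = -4 + ((r - r) + 1) = -4 + (0 + 1) = -4 + 1 = -3)
((-3*0 + 4)*6 - P(6)*2)**2 = ((-3*0 + 4)*6 - 1*(-3)*2)**2 = ((0 + 4)*6 + 3*2)**2 = (4*6 + 6)**2 = (24 + 6)**2 = 30**2 = 900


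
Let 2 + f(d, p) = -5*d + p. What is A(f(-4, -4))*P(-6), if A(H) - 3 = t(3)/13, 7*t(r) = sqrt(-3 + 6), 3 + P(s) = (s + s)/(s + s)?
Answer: -6 - 2*sqrt(3)/91 ≈ -6.0381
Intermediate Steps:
P(s) = -2 (P(s) = -3 + (s + s)/(s + s) = -3 + (2*s)/((2*s)) = -3 + (2*s)*(1/(2*s)) = -3 + 1 = -2)
t(r) = sqrt(3)/7 (t(r) = sqrt(-3 + 6)/7 = sqrt(3)/7)
f(d, p) = -2 + p - 5*d (f(d, p) = -2 + (-5*d + p) = -2 + (p - 5*d) = -2 + p - 5*d)
A(H) = 3 + sqrt(3)/91 (A(H) = 3 + (sqrt(3)/7)/13 = 3 + (sqrt(3)/7)*(1/13) = 3 + sqrt(3)/91)
A(f(-4, -4))*P(-6) = (3 + sqrt(3)/91)*(-2) = -6 - 2*sqrt(3)/91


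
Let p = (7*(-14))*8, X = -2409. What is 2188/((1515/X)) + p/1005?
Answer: -353228948/101505 ≈ -3479.9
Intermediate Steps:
p = -784 (p = -98*8 = -784)
2188/((1515/X)) + p/1005 = 2188/((1515/(-2409))) - 784/1005 = 2188/((1515*(-1/2409))) - 784*1/1005 = 2188/(-505/803) - 784/1005 = 2188*(-803/505) - 784/1005 = -1756964/505 - 784/1005 = -353228948/101505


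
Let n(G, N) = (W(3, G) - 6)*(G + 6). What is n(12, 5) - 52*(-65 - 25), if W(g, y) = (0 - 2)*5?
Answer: 4392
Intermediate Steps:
W(g, y) = -10 (W(g, y) = -2*5 = -10)
n(G, N) = -96 - 16*G (n(G, N) = (-10 - 6)*(G + 6) = -16*(6 + G) = -96 - 16*G)
n(12, 5) - 52*(-65 - 25) = (-96 - 16*12) - 52*(-65 - 25) = (-96 - 192) - 52*(-90) = -288 + 4680 = 4392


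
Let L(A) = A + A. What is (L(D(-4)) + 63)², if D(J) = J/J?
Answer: 4225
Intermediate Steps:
D(J) = 1
L(A) = 2*A
(L(D(-4)) + 63)² = (2*1 + 63)² = (2 + 63)² = 65² = 4225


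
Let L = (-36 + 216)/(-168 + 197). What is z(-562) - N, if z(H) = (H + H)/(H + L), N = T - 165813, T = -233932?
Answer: 3221561253/8059 ≈ 3.9975e+5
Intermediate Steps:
L = 180/29 ≈ 6.2069
N = -399745 (N = -233932 - 165813 = -399745)
z(H) = 2*H/(180/29 + H) (z(H) = (H + H)/(H + 180/29) = (2*H)/(180/29 + H) = 2*H/(180/29 + H))
z(-562) - N = 58*(-562)/(180 + 29*(-562)) - 1*(-399745) = 58*(-562)/(180 - 16298) + 399745 = 58*(-562)/(-16118) + 399745 = 58*(-562)*(-1/16118) + 399745 = 16298/8059 + 399745 = 3221561253/8059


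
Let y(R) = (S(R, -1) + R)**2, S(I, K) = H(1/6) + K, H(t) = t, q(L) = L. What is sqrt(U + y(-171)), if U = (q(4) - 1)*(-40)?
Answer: sqrt(1058641)/6 ≈ 171.48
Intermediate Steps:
S(I, K) = 1/6 + K
y(R) = (-5/6 + R)**2 (y(R) = ((1/6 - 1) + R)**2 = (-5/6 + R)**2)
U = -120 (U = (4 - 1)*(-40) = 3*(-40) = -120)
sqrt(U + y(-171)) = sqrt(-120 + (-5 + 6*(-171))**2/36) = sqrt(-120 + (-5 - 1026)**2/36) = sqrt(-120 + (1/36)*(-1031)**2) = sqrt(-120 + (1/36)*1062961) = sqrt(-120 + 1062961/36) = sqrt(1058641/36) = sqrt(1058641)/6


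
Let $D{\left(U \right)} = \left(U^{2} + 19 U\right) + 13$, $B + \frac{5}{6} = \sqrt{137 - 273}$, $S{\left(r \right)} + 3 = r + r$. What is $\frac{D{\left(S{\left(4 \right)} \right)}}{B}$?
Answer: $- \frac{30}{37} - \frac{72 i \sqrt{34}}{37} \approx -0.81081 - 11.347 i$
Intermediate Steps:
$S{\left(r \right)} = -3 + 2 r$ ($S{\left(r \right)} = -3 + \left(r + r\right) = -3 + 2 r$)
$B = - \frac{5}{6} + 2 i \sqrt{34}$ ($B = - \frac{5}{6} + \sqrt{137 - 273} = - \frac{5}{6} + \sqrt{-136} = - \frac{5}{6} + 2 i \sqrt{34} \approx -0.83333 + 11.662 i$)
$D{\left(U \right)} = 13 + U^{2} + 19 U$
$\frac{D{\left(S{\left(4 \right)} \right)}}{B} = \frac{13 + \left(-3 + 2 \cdot 4\right)^{2} + 19 \left(-3 + 2 \cdot 4\right)}{- \frac{5}{6} + 2 i \sqrt{34}} = \frac{13 + \left(-3 + 8\right)^{2} + 19 \left(-3 + 8\right)}{- \frac{5}{6} + 2 i \sqrt{34}} = \frac{13 + 5^{2} + 19 \cdot 5}{- \frac{5}{6} + 2 i \sqrt{34}} = \frac{13 + 25 + 95}{- \frac{5}{6} + 2 i \sqrt{34}} = \frac{133}{- \frac{5}{6} + 2 i \sqrt{34}}$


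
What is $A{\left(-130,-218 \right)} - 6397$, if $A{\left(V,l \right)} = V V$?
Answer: $10503$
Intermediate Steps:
$A{\left(V,l \right)} = V^{2}$
$A{\left(-130,-218 \right)} - 6397 = \left(-130\right)^{2} - 6397 = 16900 - 6397 = 10503$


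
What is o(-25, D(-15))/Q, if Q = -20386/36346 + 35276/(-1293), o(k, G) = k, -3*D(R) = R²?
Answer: 587442225/654250297 ≈ 0.89789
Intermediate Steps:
D(R) = -R²/3
Q = -654250297/23497689 (Q = -20386*1/36346 + 35276*(-1/1293) = -10193/18173 - 35276/1293 = -654250297/23497689 ≈ -27.843)
o(-25, D(-15))/Q = -25/(-654250297/23497689) = -25*(-23497689/654250297) = 587442225/654250297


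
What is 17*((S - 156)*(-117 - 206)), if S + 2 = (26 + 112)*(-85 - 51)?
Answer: 103922666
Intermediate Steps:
S = -18770 (S = -2 + (26 + 112)*(-85 - 51) = -2 + 138*(-136) = -2 - 18768 = -18770)
17*((S - 156)*(-117 - 206)) = 17*((-18770 - 156)*(-117 - 206)) = 17*(-18926*(-323)) = 17*6113098 = 103922666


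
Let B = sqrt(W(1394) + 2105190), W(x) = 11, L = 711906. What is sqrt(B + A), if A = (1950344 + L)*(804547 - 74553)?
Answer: sqrt(1943426526500 + sqrt(2105201)) ≈ 1.3941e+6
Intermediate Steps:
B = sqrt(2105201) (B = sqrt(11 + 2105190) = sqrt(2105201) ≈ 1450.9)
A = 1943426526500 (A = (1950344 + 711906)*(804547 - 74553) = 2662250*729994 = 1943426526500)
sqrt(B + A) = sqrt(sqrt(2105201) + 1943426526500) = sqrt(1943426526500 + sqrt(2105201))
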